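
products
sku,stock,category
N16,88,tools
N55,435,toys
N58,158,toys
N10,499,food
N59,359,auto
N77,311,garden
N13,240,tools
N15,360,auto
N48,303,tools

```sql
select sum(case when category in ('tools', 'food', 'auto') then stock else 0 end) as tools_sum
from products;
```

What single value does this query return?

sku=N16: ✓ → 88
sku=N55: ✗
sku=N58: ✗
sku=N10: ✓ → 499
sku=N59: ✓ → 359
sku=N77: ✗
sku=N13: ✓ → 240
sku=N15: ✓ → 360
sku=N48: ✓ → 303
tools_sum = 88 + 499 + 359 + 240 + 360 + 303 = 1849

1849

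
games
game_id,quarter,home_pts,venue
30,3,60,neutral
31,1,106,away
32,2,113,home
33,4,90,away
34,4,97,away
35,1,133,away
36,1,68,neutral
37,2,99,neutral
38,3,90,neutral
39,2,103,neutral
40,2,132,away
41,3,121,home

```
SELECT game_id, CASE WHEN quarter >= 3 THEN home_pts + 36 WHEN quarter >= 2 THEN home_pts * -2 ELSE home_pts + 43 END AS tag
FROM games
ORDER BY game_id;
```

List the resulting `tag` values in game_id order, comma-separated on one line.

96, 149, -226, 126, 133, 176, 111, -198, 126, -206, -264, 157

game_id=30: quarter >= 3 → 96
game_id=31: ELSE → 149
game_id=32: quarter >= 2 → -226
game_id=33: quarter >= 3 → 126
game_id=34: quarter >= 3 → 133
game_id=35: ELSE → 176
game_id=36: ELSE → 111
game_id=37: quarter >= 2 → -198
game_id=38: quarter >= 3 → 126
game_id=39: quarter >= 2 → -206
game_id=40: quarter >= 2 → -264
game_id=41: quarter >= 3 → 157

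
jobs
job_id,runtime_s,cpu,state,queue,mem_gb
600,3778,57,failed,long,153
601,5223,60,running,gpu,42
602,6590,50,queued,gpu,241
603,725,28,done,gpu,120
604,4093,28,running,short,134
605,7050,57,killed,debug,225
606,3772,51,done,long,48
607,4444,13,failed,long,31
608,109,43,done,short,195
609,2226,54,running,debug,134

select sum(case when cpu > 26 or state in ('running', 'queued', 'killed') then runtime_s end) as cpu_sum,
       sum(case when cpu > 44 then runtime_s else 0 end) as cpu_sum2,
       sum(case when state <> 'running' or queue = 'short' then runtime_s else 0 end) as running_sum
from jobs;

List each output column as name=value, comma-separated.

cpu_sum=33566, cpu_sum2=28639, running_sum=30561

[cpu_sum: cpu > 26 or state in ('running', 'queued', 'killed')]
job_id=600: ✓ → 3778
job_id=601: ✓ → 5223
job_id=602: ✓ → 6590
job_id=603: ✓ → 725
job_id=604: ✓ → 4093
job_id=605: ✓ → 7050
job_id=606: ✓ → 3772
job_id=607: ✗
job_id=608: ✓ → 109
job_id=609: ✓ → 2226
cpu_sum = 3778 + 5223 + 6590 + 725 + 4093 + 7050 + 3772 + 109 + 2226 = 33566
—
[cpu_sum2: cpu > 44]
job_id=600: ✓ → 3778
job_id=601: ✓ → 5223
job_id=602: ✓ → 6590
job_id=603: ✗
job_id=604: ✗
job_id=605: ✓ → 7050
job_id=606: ✓ → 3772
job_id=607: ✗
job_id=608: ✗
job_id=609: ✓ → 2226
cpu_sum2 = 3778 + 5223 + 6590 + 7050 + 3772 + 2226 = 28639
—
[running_sum: state <> 'running' or queue = 'short']
job_id=600: ✓ → 3778
job_id=601: ✗
job_id=602: ✓ → 6590
job_id=603: ✓ → 725
job_id=604: ✓ → 4093
job_id=605: ✓ → 7050
job_id=606: ✓ → 3772
job_id=607: ✓ → 4444
job_id=608: ✓ → 109
job_id=609: ✗
running_sum = 3778 + 6590 + 725 + 4093 + 7050 + 3772 + 4444 + 109 = 30561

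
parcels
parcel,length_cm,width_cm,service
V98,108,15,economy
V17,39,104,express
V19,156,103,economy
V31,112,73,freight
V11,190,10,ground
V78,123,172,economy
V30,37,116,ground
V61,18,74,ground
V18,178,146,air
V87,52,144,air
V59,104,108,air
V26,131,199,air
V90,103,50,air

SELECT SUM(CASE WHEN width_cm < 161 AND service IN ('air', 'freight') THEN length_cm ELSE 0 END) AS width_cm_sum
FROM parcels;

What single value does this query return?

parcel=V98: ✗
parcel=V17: ✗
parcel=V19: ✗
parcel=V31: ✓ → 112
parcel=V11: ✗
parcel=V78: ✗
parcel=V30: ✗
parcel=V61: ✗
parcel=V18: ✓ → 178
parcel=V87: ✓ → 52
parcel=V59: ✓ → 104
parcel=V26: ✗
parcel=V90: ✓ → 103
width_cm_sum = 112 + 178 + 52 + 104 + 103 = 549

549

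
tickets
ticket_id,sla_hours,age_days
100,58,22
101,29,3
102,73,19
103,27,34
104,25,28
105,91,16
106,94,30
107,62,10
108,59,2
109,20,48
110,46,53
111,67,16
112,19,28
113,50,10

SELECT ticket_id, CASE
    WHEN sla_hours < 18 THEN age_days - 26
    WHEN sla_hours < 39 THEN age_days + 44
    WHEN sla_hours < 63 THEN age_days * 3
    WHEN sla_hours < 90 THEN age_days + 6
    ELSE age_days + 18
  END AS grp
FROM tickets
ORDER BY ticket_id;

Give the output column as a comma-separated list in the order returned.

66, 47, 25, 78, 72, 34, 48, 30, 6, 92, 159, 22, 72, 30

ticket_id=100: sla_hours < 63 → 66
ticket_id=101: sla_hours < 39 → 47
ticket_id=102: sla_hours < 90 → 25
ticket_id=103: sla_hours < 39 → 78
ticket_id=104: sla_hours < 39 → 72
ticket_id=105: ELSE → 34
ticket_id=106: ELSE → 48
ticket_id=107: sla_hours < 63 → 30
ticket_id=108: sla_hours < 63 → 6
ticket_id=109: sla_hours < 39 → 92
ticket_id=110: sla_hours < 63 → 159
ticket_id=111: sla_hours < 90 → 22
ticket_id=112: sla_hours < 39 → 72
ticket_id=113: sla_hours < 63 → 30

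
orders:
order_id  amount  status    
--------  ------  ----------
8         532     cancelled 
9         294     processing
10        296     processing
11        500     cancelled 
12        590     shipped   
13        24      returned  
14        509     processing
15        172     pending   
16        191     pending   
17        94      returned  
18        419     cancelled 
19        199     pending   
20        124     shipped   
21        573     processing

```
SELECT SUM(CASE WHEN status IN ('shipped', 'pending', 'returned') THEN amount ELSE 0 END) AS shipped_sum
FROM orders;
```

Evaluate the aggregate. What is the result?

order_id=8: ✗
order_id=9: ✗
order_id=10: ✗
order_id=11: ✗
order_id=12: ✓ → 590
order_id=13: ✓ → 24
order_id=14: ✗
order_id=15: ✓ → 172
order_id=16: ✓ → 191
order_id=17: ✓ → 94
order_id=18: ✗
order_id=19: ✓ → 199
order_id=20: ✓ → 124
order_id=21: ✗
shipped_sum = 590 + 24 + 172 + 191 + 94 + 199 + 124 = 1394

1394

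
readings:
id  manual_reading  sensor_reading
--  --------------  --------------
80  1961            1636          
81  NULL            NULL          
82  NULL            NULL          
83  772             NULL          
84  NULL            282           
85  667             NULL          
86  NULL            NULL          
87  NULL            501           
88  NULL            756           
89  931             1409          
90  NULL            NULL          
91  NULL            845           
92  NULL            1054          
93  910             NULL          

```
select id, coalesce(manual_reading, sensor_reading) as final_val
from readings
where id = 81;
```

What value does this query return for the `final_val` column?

NULL

id = 81: manual_reading=NULL, sensor_reading=NULL.
manual_reading=NULL, sensor_reading=NULL (all NULL) → NULL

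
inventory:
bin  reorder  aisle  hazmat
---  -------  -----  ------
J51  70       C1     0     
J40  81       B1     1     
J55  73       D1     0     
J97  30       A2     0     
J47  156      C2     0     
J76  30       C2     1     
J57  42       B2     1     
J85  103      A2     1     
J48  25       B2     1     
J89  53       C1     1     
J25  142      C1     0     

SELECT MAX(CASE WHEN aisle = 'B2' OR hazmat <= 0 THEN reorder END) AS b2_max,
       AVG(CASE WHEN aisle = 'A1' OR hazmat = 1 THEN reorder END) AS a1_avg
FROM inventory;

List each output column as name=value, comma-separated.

[b2_max: aisle = 'B2' OR hazmat <= 0]
bin=J51: ✓ → 70
bin=J40: ✗
bin=J55: ✓ → 73
bin=J97: ✓ → 30
bin=J47: ✓ → 156
bin=J76: ✗
bin=J57: ✓ → 42
bin=J85: ✗
bin=J48: ✓ → 25
bin=J89: ✗
bin=J25: ✓ → 142
b2_max = MAX(70, 73, 30, 156, 42, 25, 142) = 156
—
[a1_avg: aisle = 'A1' OR hazmat = 1]
bin=J51: ✗
bin=J40: ✓ → 81
bin=J55: ✗
bin=J97: ✗
bin=J47: ✗
bin=J76: ✓ → 30
bin=J57: ✓ → 42
bin=J85: ✓ → 103
bin=J48: ✓ → 25
bin=J89: ✓ → 53
bin=J25: ✗
a1_avg = (81 + 30 + 42 + 103 + 25 + 53) / 6 = 55.6666666667

b2_max=156, a1_avg=55.6666666667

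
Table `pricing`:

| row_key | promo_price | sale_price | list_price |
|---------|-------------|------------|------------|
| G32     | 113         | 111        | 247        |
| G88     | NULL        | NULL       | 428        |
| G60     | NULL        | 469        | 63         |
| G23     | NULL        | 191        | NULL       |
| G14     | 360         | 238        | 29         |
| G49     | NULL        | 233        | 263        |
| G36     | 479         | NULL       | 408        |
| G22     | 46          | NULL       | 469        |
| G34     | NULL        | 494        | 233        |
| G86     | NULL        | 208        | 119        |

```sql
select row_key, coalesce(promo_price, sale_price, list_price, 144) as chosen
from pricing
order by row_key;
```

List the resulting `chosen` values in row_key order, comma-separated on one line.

360, 46, 191, 113, 494, 479, 233, 469, 208, 428

row_key=G14: promo_price=360 → 360
row_key=G22: promo_price=46 → 46
row_key=G23: promo_price=NULL, sale_price=191 → 191
row_key=G32: promo_price=113 → 113
row_key=G34: promo_price=NULL, sale_price=494 → 494
row_key=G36: promo_price=479 → 479
row_key=G49: promo_price=NULL, sale_price=233 → 233
row_key=G60: promo_price=NULL, sale_price=469 → 469
row_key=G86: promo_price=NULL, sale_price=208 → 208
row_key=G88: promo_price=NULL, sale_price=NULL, list_price=428 → 428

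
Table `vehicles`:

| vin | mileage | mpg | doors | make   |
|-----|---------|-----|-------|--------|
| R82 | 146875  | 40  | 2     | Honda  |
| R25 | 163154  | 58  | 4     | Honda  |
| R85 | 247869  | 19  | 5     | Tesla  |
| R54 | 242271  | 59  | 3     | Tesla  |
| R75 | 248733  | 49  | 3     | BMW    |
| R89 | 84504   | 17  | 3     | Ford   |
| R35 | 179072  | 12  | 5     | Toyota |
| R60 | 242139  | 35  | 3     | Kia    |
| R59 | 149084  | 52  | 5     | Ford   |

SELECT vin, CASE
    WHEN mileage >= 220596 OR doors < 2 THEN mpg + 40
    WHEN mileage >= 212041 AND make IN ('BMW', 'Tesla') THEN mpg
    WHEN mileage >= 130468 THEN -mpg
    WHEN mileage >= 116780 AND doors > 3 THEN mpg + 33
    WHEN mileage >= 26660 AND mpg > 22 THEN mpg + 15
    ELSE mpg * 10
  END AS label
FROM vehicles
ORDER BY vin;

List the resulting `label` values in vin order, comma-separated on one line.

-58, -12, 99, -52, 75, 89, -40, 59, 170

vin=R25: mileage >= 130468 → -58
vin=R35: mileage >= 130468 → -12
vin=R54: mileage >= 220596 OR doors < 2 → 99
vin=R59: mileage >= 130468 → -52
vin=R60: mileage >= 220596 OR doors < 2 → 75
vin=R75: mileage >= 220596 OR doors < 2 → 89
vin=R82: mileage >= 130468 → -40
vin=R85: mileage >= 220596 OR doors < 2 → 59
vin=R89: ELSE → 170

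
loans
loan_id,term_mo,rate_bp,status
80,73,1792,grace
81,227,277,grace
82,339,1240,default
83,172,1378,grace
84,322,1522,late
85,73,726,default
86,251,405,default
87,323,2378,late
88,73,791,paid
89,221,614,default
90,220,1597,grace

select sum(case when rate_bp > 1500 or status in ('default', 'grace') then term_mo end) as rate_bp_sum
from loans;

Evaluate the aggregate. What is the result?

loan_id=80: ✓ → 73
loan_id=81: ✓ → 227
loan_id=82: ✓ → 339
loan_id=83: ✓ → 172
loan_id=84: ✓ → 322
loan_id=85: ✓ → 73
loan_id=86: ✓ → 251
loan_id=87: ✓ → 323
loan_id=88: ✗
loan_id=89: ✓ → 221
loan_id=90: ✓ → 220
rate_bp_sum = 73 + 227 + 339 + 172 + 322 + 73 + 251 + 323 + 221 + 220 = 2221

2221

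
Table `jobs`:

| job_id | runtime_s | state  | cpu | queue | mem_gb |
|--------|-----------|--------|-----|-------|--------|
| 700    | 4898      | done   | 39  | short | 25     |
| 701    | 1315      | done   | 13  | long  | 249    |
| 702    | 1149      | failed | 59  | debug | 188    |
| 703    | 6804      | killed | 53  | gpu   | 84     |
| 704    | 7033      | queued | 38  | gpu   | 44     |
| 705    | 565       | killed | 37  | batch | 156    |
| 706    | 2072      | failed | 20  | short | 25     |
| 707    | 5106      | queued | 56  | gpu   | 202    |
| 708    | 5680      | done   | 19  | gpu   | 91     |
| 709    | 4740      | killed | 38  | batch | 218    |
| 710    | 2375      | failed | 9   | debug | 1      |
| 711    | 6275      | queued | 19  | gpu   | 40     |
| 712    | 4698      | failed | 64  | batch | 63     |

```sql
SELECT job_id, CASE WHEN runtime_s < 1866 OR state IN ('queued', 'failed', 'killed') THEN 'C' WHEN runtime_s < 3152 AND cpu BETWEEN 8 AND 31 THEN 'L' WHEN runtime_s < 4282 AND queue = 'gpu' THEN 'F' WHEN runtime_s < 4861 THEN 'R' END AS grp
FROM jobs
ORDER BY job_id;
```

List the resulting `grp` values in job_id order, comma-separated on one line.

job_id=700: (no match → NULL) → NULL
job_id=701: runtime_s < 1866 OR state IN ('queued', 'failed', 'killed') → C
job_id=702: runtime_s < 1866 OR state IN ('queued', 'failed', 'killed') → C
job_id=703: runtime_s < 1866 OR state IN ('queued', 'failed', 'killed') → C
job_id=704: runtime_s < 1866 OR state IN ('queued', 'failed', 'killed') → C
job_id=705: runtime_s < 1866 OR state IN ('queued', 'failed', 'killed') → C
job_id=706: runtime_s < 1866 OR state IN ('queued', 'failed', 'killed') → C
job_id=707: runtime_s < 1866 OR state IN ('queued', 'failed', 'killed') → C
job_id=708: (no match → NULL) → NULL
job_id=709: runtime_s < 1866 OR state IN ('queued', 'failed', 'killed') → C
job_id=710: runtime_s < 1866 OR state IN ('queued', 'failed', 'killed') → C
job_id=711: runtime_s < 1866 OR state IN ('queued', 'failed', 'killed') → C
job_id=712: runtime_s < 1866 OR state IN ('queued', 'failed', 'killed') → C

NULL, C, C, C, C, C, C, C, NULL, C, C, C, C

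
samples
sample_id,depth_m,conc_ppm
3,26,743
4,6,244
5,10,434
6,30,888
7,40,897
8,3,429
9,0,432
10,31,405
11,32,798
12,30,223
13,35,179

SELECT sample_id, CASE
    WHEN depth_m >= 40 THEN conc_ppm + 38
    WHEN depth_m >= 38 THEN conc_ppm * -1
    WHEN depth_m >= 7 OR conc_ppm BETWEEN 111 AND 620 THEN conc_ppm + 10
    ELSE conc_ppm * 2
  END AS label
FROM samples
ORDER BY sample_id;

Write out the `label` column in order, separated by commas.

sample_id=3: depth_m >= 7 OR conc_ppm BETWEEN 111 AND 620 → 753
sample_id=4: depth_m >= 7 OR conc_ppm BETWEEN 111 AND 620 → 254
sample_id=5: depth_m >= 7 OR conc_ppm BETWEEN 111 AND 620 → 444
sample_id=6: depth_m >= 7 OR conc_ppm BETWEEN 111 AND 620 → 898
sample_id=7: depth_m >= 40 → 935
sample_id=8: depth_m >= 7 OR conc_ppm BETWEEN 111 AND 620 → 439
sample_id=9: depth_m >= 7 OR conc_ppm BETWEEN 111 AND 620 → 442
sample_id=10: depth_m >= 7 OR conc_ppm BETWEEN 111 AND 620 → 415
sample_id=11: depth_m >= 7 OR conc_ppm BETWEEN 111 AND 620 → 808
sample_id=12: depth_m >= 7 OR conc_ppm BETWEEN 111 AND 620 → 233
sample_id=13: depth_m >= 7 OR conc_ppm BETWEEN 111 AND 620 → 189

753, 254, 444, 898, 935, 439, 442, 415, 808, 233, 189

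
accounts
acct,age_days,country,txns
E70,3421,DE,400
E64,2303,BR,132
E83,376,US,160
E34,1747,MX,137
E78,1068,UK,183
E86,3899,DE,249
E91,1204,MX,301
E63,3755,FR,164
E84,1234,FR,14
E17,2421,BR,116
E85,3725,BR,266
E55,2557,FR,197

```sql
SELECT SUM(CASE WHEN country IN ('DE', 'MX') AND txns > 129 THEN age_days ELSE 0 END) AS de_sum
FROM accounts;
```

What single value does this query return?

acct=E70: ✓ → 3421
acct=E64: ✗
acct=E83: ✗
acct=E34: ✓ → 1747
acct=E78: ✗
acct=E86: ✓ → 3899
acct=E91: ✓ → 1204
acct=E63: ✗
acct=E84: ✗
acct=E17: ✗
acct=E85: ✗
acct=E55: ✗
de_sum = 3421 + 1747 + 3899 + 1204 = 10271

10271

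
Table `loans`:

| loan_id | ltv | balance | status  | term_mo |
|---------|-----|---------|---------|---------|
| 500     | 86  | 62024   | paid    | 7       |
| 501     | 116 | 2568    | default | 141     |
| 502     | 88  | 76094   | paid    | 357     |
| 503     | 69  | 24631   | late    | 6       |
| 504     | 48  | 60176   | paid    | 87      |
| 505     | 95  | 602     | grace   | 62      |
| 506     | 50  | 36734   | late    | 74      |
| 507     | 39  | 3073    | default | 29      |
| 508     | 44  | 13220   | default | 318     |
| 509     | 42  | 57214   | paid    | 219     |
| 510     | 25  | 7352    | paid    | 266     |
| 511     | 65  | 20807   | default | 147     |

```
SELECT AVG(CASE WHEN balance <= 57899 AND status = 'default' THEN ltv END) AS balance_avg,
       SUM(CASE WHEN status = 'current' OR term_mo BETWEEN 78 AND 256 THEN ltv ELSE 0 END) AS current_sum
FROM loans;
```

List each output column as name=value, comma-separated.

[balance_avg: balance <= 57899 AND status = 'default']
loan_id=500: ✗
loan_id=501: ✓ → 116
loan_id=502: ✗
loan_id=503: ✗
loan_id=504: ✗
loan_id=505: ✗
loan_id=506: ✗
loan_id=507: ✓ → 39
loan_id=508: ✓ → 44
loan_id=509: ✗
loan_id=510: ✗
loan_id=511: ✓ → 65
balance_avg = (116 + 39 + 44 + 65) / 4 = 66
—
[current_sum: status = 'current' OR term_mo BETWEEN 78 AND 256]
loan_id=500: ✗
loan_id=501: ✓ → 116
loan_id=502: ✗
loan_id=503: ✗
loan_id=504: ✓ → 48
loan_id=505: ✗
loan_id=506: ✗
loan_id=507: ✗
loan_id=508: ✗
loan_id=509: ✓ → 42
loan_id=510: ✗
loan_id=511: ✓ → 65
current_sum = 116 + 48 + 42 + 65 = 271

balance_avg=66, current_sum=271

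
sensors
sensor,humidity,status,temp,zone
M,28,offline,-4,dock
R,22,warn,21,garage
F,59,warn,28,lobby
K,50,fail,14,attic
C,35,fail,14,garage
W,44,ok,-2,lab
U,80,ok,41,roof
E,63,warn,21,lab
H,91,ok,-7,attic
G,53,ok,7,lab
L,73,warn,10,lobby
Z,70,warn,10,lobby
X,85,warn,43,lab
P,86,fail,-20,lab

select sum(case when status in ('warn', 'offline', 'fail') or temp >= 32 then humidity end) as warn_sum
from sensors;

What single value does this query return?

sensor=M: ✓ → 28
sensor=R: ✓ → 22
sensor=F: ✓ → 59
sensor=K: ✓ → 50
sensor=C: ✓ → 35
sensor=W: ✗
sensor=U: ✓ → 80
sensor=E: ✓ → 63
sensor=H: ✗
sensor=G: ✗
sensor=L: ✓ → 73
sensor=Z: ✓ → 70
sensor=X: ✓ → 85
sensor=P: ✓ → 86
warn_sum = 28 + 22 + 59 + 50 + 35 + 80 + 63 + 73 + 70 + 85 + 86 = 651

651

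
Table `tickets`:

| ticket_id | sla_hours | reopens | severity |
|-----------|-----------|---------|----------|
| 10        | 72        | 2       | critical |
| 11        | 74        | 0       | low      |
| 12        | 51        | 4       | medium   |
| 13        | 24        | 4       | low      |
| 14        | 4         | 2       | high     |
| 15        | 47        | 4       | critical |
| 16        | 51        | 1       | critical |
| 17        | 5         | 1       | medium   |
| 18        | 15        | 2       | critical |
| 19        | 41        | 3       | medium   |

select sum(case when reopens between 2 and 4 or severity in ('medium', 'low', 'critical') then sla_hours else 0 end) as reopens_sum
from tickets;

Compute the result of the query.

ticket_id=10: ✓ → 72
ticket_id=11: ✓ → 74
ticket_id=12: ✓ → 51
ticket_id=13: ✓ → 24
ticket_id=14: ✓ → 4
ticket_id=15: ✓ → 47
ticket_id=16: ✓ → 51
ticket_id=17: ✓ → 5
ticket_id=18: ✓ → 15
ticket_id=19: ✓ → 41
reopens_sum = 72 + 74 + 51 + 24 + 4 + 47 + 51 + 5 + 15 + 41 = 384

384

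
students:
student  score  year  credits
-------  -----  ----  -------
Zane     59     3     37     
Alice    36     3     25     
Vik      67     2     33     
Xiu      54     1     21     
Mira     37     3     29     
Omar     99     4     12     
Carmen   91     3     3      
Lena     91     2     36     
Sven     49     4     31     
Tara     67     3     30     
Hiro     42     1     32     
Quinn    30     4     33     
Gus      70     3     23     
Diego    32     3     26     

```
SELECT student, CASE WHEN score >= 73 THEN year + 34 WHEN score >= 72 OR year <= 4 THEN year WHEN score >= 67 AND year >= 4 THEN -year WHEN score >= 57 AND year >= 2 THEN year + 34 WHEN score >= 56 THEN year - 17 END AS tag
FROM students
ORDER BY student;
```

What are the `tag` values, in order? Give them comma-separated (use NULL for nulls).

student=Alice: score >= 72 OR year <= 4 → 3
student=Carmen: score >= 73 → 37
student=Diego: score >= 72 OR year <= 4 → 3
student=Gus: score >= 72 OR year <= 4 → 3
student=Hiro: score >= 72 OR year <= 4 → 1
student=Lena: score >= 73 → 36
student=Mira: score >= 72 OR year <= 4 → 3
student=Omar: score >= 73 → 38
student=Quinn: score >= 72 OR year <= 4 → 4
student=Sven: score >= 72 OR year <= 4 → 4
student=Tara: score >= 72 OR year <= 4 → 3
student=Vik: score >= 72 OR year <= 4 → 2
student=Xiu: score >= 72 OR year <= 4 → 1
student=Zane: score >= 72 OR year <= 4 → 3

3, 37, 3, 3, 1, 36, 3, 38, 4, 4, 3, 2, 1, 3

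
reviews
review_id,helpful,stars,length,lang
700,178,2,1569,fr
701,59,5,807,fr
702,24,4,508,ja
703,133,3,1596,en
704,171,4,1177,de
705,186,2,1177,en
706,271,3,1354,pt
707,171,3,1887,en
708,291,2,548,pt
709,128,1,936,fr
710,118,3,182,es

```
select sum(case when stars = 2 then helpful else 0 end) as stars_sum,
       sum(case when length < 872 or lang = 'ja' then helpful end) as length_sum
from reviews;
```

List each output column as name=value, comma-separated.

[stars_sum: stars = 2]
review_id=700: ✓ → 178
review_id=701: ✗
review_id=702: ✗
review_id=703: ✗
review_id=704: ✗
review_id=705: ✓ → 186
review_id=706: ✗
review_id=707: ✗
review_id=708: ✓ → 291
review_id=709: ✗
review_id=710: ✗
stars_sum = 178 + 186 + 291 = 655
—
[length_sum: length < 872 or lang = 'ja']
review_id=700: ✗
review_id=701: ✓ → 59
review_id=702: ✓ → 24
review_id=703: ✗
review_id=704: ✗
review_id=705: ✗
review_id=706: ✗
review_id=707: ✗
review_id=708: ✓ → 291
review_id=709: ✗
review_id=710: ✓ → 118
length_sum = 59 + 24 + 291 + 118 = 492

stars_sum=655, length_sum=492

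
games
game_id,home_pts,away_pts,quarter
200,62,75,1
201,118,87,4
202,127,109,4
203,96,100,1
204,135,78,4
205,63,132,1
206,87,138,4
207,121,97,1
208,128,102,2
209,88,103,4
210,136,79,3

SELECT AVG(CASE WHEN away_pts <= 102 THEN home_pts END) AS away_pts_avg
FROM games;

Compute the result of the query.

game_id=200: ✓ → 62
game_id=201: ✓ → 118
game_id=202: ✗
game_id=203: ✓ → 96
game_id=204: ✓ → 135
game_id=205: ✗
game_id=206: ✗
game_id=207: ✓ → 121
game_id=208: ✓ → 128
game_id=209: ✗
game_id=210: ✓ → 136
away_pts_avg = (62 + 118 + 96 + 135 + 121 + 128 + 136) / 7 = 113.7142857143

113.7142857143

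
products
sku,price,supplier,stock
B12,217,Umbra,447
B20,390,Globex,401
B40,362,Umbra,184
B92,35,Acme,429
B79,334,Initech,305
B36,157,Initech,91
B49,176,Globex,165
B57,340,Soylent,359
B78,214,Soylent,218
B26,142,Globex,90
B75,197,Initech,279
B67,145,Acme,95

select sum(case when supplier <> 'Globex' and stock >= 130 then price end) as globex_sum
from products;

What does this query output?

sku=B12: ✓ → 217
sku=B20: ✗
sku=B40: ✓ → 362
sku=B92: ✓ → 35
sku=B79: ✓ → 334
sku=B36: ✗
sku=B49: ✗
sku=B57: ✓ → 340
sku=B78: ✓ → 214
sku=B26: ✗
sku=B75: ✓ → 197
sku=B67: ✗
globex_sum = 217 + 362 + 35 + 334 + 340 + 214 + 197 = 1699

1699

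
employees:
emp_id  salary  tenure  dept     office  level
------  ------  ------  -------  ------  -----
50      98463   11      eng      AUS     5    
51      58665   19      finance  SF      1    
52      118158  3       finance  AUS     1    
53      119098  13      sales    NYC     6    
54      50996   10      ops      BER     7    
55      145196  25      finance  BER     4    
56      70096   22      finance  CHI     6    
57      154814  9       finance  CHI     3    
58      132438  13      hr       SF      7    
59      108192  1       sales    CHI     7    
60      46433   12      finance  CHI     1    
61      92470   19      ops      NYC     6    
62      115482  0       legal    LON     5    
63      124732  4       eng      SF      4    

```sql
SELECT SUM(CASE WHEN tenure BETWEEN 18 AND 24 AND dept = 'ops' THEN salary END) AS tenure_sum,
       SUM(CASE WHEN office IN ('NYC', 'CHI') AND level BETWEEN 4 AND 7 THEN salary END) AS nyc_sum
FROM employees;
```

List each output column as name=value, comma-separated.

[tenure_sum: tenure BETWEEN 18 AND 24 AND dept = 'ops']
emp_id=50: ✗
emp_id=51: ✗
emp_id=52: ✗
emp_id=53: ✗
emp_id=54: ✗
emp_id=55: ✗
emp_id=56: ✗
emp_id=57: ✗
emp_id=58: ✗
emp_id=59: ✗
emp_id=60: ✗
emp_id=61: ✓ → 92470
emp_id=62: ✗
emp_id=63: ✗
tenure_sum = 92470
—
[nyc_sum: office IN ('NYC', 'CHI') AND level BETWEEN 4 AND 7]
emp_id=50: ✗
emp_id=51: ✗
emp_id=52: ✗
emp_id=53: ✓ → 119098
emp_id=54: ✗
emp_id=55: ✗
emp_id=56: ✓ → 70096
emp_id=57: ✗
emp_id=58: ✗
emp_id=59: ✓ → 108192
emp_id=60: ✗
emp_id=61: ✓ → 92470
emp_id=62: ✗
emp_id=63: ✗
nyc_sum = 119098 + 70096 + 108192 + 92470 = 389856

tenure_sum=92470, nyc_sum=389856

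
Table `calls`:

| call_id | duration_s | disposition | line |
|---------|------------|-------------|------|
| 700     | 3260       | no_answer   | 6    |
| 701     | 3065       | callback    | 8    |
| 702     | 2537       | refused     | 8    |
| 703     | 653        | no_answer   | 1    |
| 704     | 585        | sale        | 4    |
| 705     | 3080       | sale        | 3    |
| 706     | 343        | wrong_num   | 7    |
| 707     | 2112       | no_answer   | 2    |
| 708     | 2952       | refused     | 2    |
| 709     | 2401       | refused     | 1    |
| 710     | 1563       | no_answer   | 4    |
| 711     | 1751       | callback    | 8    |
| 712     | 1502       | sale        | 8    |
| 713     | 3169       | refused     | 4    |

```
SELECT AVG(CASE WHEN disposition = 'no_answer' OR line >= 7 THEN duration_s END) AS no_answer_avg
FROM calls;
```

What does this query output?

call_id=700: ✓ → 3260
call_id=701: ✓ → 3065
call_id=702: ✓ → 2537
call_id=703: ✓ → 653
call_id=704: ✗
call_id=705: ✗
call_id=706: ✓ → 343
call_id=707: ✓ → 2112
call_id=708: ✗
call_id=709: ✗
call_id=710: ✓ → 1563
call_id=711: ✓ → 1751
call_id=712: ✓ → 1502
call_id=713: ✗
no_answer_avg = (3260 + 3065 + 2537 + 653 + 343 + 2112 + 1563 + 1751 + 1502) / 9 = 1865.1111111111

1865.1111111111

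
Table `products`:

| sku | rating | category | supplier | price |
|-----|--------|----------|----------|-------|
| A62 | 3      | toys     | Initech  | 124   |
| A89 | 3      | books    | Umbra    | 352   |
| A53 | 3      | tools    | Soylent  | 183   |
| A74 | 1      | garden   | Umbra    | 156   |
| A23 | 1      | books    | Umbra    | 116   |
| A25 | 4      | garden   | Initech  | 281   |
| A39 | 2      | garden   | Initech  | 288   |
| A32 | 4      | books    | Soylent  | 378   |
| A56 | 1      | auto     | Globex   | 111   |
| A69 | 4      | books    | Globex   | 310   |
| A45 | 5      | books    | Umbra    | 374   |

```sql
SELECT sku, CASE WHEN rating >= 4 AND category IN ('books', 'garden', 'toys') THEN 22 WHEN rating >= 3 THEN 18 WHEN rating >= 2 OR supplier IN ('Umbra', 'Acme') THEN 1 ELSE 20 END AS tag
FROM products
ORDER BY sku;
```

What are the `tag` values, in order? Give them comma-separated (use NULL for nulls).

sku=A23: rating >= 2 OR supplier IN ('Umbra', 'Acme') → 1
sku=A25: rating >= 4 AND category IN ('books', 'garden', 'toys') → 22
sku=A32: rating >= 4 AND category IN ('books', 'garden', 'toys') → 22
sku=A39: rating >= 2 OR supplier IN ('Umbra', 'Acme') → 1
sku=A45: rating >= 4 AND category IN ('books', 'garden', 'toys') → 22
sku=A53: rating >= 3 → 18
sku=A56: ELSE → 20
sku=A62: rating >= 3 → 18
sku=A69: rating >= 4 AND category IN ('books', 'garden', 'toys') → 22
sku=A74: rating >= 2 OR supplier IN ('Umbra', 'Acme') → 1
sku=A89: rating >= 3 → 18

1, 22, 22, 1, 22, 18, 20, 18, 22, 1, 18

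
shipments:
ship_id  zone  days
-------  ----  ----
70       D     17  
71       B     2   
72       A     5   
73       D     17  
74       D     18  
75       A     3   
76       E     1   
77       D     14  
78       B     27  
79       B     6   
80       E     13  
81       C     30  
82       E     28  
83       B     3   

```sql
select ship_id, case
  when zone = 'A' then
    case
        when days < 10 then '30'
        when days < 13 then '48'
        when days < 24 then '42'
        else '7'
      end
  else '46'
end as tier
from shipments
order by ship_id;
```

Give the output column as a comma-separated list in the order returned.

46, 46, 30, 46, 46, 30, 46, 46, 46, 46, 46, 46, 46, 46

ship_id=70: zone='D' → outer ELSE → 46
ship_id=71: zone='B' → outer ELSE → 46
ship_id=72: zone='A' → inner[days < 10] → 30
ship_id=73: zone='D' → outer ELSE → 46
ship_id=74: zone='D' → outer ELSE → 46
ship_id=75: zone='A' → inner[days < 10] → 30
ship_id=76: zone='E' → outer ELSE → 46
ship_id=77: zone='D' → outer ELSE → 46
ship_id=78: zone='B' → outer ELSE → 46
ship_id=79: zone='B' → outer ELSE → 46
ship_id=80: zone='E' → outer ELSE → 46
ship_id=81: zone='C' → outer ELSE → 46
ship_id=82: zone='E' → outer ELSE → 46
ship_id=83: zone='B' → outer ELSE → 46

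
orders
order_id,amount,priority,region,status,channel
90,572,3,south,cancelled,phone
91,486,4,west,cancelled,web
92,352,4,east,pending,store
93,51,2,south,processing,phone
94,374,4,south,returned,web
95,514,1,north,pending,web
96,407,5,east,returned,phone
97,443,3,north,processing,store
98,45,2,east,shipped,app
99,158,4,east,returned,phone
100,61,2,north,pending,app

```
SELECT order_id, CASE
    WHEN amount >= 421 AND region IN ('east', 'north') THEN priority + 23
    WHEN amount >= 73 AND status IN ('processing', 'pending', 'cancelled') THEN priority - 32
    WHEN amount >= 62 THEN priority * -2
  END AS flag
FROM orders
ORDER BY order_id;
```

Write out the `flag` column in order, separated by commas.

order_id=90: amount >= 73 AND status IN ('processing', 'pending', 'cancelled') → -29
order_id=91: amount >= 73 AND status IN ('processing', 'pending', 'cancelled') → -28
order_id=92: amount >= 73 AND status IN ('processing', 'pending', 'cancelled') → -28
order_id=93: (no match → NULL) → NULL
order_id=94: amount >= 62 → -8
order_id=95: amount >= 421 AND region IN ('east', 'north') → 24
order_id=96: amount >= 62 → -10
order_id=97: amount >= 421 AND region IN ('east', 'north') → 26
order_id=98: (no match → NULL) → NULL
order_id=99: amount >= 62 → -8
order_id=100: (no match → NULL) → NULL

-29, -28, -28, NULL, -8, 24, -10, 26, NULL, -8, NULL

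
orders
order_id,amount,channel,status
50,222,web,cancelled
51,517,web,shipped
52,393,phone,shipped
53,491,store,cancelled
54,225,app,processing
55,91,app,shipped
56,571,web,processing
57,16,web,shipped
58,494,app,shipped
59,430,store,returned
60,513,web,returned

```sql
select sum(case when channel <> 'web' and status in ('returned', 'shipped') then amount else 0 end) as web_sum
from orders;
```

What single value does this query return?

order_id=50: ✗
order_id=51: ✗
order_id=52: ✓ → 393
order_id=53: ✗
order_id=54: ✗
order_id=55: ✓ → 91
order_id=56: ✗
order_id=57: ✗
order_id=58: ✓ → 494
order_id=59: ✓ → 430
order_id=60: ✗
web_sum = 393 + 91 + 494 + 430 = 1408

1408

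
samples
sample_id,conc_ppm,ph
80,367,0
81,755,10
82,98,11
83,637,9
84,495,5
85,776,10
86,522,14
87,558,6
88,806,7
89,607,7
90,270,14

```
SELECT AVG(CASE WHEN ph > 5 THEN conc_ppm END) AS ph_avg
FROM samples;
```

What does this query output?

558.7777777778

sample_id=80: ✗
sample_id=81: ✓ → 755
sample_id=82: ✓ → 98
sample_id=83: ✓ → 637
sample_id=84: ✗
sample_id=85: ✓ → 776
sample_id=86: ✓ → 522
sample_id=87: ✓ → 558
sample_id=88: ✓ → 806
sample_id=89: ✓ → 607
sample_id=90: ✓ → 270
ph_avg = (755 + 98 + 637 + 776 + 522 + 558 + 806 + 607 + 270) / 9 = 558.7777777778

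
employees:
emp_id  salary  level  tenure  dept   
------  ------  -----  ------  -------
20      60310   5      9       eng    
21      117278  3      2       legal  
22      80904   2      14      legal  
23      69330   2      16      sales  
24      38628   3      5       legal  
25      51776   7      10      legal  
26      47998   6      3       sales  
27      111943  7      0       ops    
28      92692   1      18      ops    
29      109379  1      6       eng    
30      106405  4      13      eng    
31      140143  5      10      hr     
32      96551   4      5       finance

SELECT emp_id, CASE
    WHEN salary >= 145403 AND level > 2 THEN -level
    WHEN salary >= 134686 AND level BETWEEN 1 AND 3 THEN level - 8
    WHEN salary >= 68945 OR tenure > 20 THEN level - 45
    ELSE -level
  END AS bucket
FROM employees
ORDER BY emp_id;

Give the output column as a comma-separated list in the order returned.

emp_id=20: ELSE → -5
emp_id=21: salary >= 68945 OR tenure > 20 → -42
emp_id=22: salary >= 68945 OR tenure > 20 → -43
emp_id=23: salary >= 68945 OR tenure > 20 → -43
emp_id=24: ELSE → -3
emp_id=25: ELSE → -7
emp_id=26: ELSE → -6
emp_id=27: salary >= 68945 OR tenure > 20 → -38
emp_id=28: salary >= 68945 OR tenure > 20 → -44
emp_id=29: salary >= 68945 OR tenure > 20 → -44
emp_id=30: salary >= 68945 OR tenure > 20 → -41
emp_id=31: salary >= 68945 OR tenure > 20 → -40
emp_id=32: salary >= 68945 OR tenure > 20 → -41

-5, -42, -43, -43, -3, -7, -6, -38, -44, -44, -41, -40, -41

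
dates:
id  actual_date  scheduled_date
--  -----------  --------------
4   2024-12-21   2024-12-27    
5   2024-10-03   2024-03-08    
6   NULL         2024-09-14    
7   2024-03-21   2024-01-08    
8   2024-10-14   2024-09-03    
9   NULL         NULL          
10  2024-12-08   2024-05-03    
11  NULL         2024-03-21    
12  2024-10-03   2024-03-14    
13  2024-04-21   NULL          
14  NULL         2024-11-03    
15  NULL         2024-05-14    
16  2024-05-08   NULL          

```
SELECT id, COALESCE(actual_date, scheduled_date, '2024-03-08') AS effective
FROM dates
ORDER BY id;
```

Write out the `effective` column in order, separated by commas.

id=4: actual_date=2024-12-21 → 2024-12-21
id=5: actual_date=2024-10-03 → 2024-10-03
id=6: actual_date=NULL, scheduled_date=2024-09-14 → 2024-09-14
id=7: actual_date=2024-03-21 → 2024-03-21
id=8: actual_date=2024-10-14 → 2024-10-14
id=9: actual_date=NULL, scheduled_date=NULL, → literal 2024-03-08 → 2024-03-08
id=10: actual_date=2024-12-08 → 2024-12-08
id=11: actual_date=NULL, scheduled_date=2024-03-21 → 2024-03-21
id=12: actual_date=2024-10-03 → 2024-10-03
id=13: actual_date=2024-04-21 → 2024-04-21
id=14: actual_date=NULL, scheduled_date=2024-11-03 → 2024-11-03
id=15: actual_date=NULL, scheduled_date=2024-05-14 → 2024-05-14
id=16: actual_date=2024-05-08 → 2024-05-08

2024-12-21, 2024-10-03, 2024-09-14, 2024-03-21, 2024-10-14, 2024-03-08, 2024-12-08, 2024-03-21, 2024-10-03, 2024-04-21, 2024-11-03, 2024-05-14, 2024-05-08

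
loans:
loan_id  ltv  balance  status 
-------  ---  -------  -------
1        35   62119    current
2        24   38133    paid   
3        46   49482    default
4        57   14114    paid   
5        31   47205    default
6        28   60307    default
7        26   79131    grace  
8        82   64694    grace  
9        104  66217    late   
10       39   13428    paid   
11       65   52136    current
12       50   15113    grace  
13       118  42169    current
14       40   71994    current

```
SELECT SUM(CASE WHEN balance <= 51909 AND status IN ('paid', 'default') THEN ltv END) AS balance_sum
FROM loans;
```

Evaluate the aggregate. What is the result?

197

loan_id=1: ✗
loan_id=2: ✓ → 24
loan_id=3: ✓ → 46
loan_id=4: ✓ → 57
loan_id=5: ✓ → 31
loan_id=6: ✗
loan_id=7: ✗
loan_id=8: ✗
loan_id=9: ✗
loan_id=10: ✓ → 39
loan_id=11: ✗
loan_id=12: ✗
loan_id=13: ✗
loan_id=14: ✗
balance_sum = 24 + 46 + 57 + 31 + 39 = 197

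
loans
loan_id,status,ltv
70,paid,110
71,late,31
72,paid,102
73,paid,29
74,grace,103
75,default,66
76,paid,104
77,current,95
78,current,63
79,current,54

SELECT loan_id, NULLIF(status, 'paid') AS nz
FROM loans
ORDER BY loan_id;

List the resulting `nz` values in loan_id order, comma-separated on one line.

NULL, late, NULL, NULL, grace, default, NULL, current, current, current

loan_id=70: status=paid vs paid: equal → NULL
loan_id=71: status=late vs paid: differ → late
loan_id=72: status=paid vs paid: equal → NULL
loan_id=73: status=paid vs paid: equal → NULL
loan_id=74: status=grace vs paid: differ → grace
loan_id=75: status=default vs paid: differ → default
loan_id=76: status=paid vs paid: equal → NULL
loan_id=77: status=current vs paid: differ → current
loan_id=78: status=current vs paid: differ → current
loan_id=79: status=current vs paid: differ → current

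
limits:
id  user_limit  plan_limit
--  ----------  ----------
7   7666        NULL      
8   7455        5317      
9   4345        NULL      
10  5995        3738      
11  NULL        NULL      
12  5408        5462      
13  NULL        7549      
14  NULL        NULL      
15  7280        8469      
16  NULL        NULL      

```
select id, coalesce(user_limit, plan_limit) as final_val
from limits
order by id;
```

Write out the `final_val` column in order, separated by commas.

id=7: user_limit=7666 → 7666
id=8: user_limit=7455 → 7455
id=9: user_limit=4345 → 4345
id=10: user_limit=5995 → 5995
id=11: user_limit=NULL, plan_limit=NULL (all NULL) → NULL
id=12: user_limit=5408 → 5408
id=13: user_limit=NULL, plan_limit=7549 → 7549
id=14: user_limit=NULL, plan_limit=NULL (all NULL) → NULL
id=15: user_limit=7280 → 7280
id=16: user_limit=NULL, plan_limit=NULL (all NULL) → NULL

7666, 7455, 4345, 5995, NULL, 5408, 7549, NULL, 7280, NULL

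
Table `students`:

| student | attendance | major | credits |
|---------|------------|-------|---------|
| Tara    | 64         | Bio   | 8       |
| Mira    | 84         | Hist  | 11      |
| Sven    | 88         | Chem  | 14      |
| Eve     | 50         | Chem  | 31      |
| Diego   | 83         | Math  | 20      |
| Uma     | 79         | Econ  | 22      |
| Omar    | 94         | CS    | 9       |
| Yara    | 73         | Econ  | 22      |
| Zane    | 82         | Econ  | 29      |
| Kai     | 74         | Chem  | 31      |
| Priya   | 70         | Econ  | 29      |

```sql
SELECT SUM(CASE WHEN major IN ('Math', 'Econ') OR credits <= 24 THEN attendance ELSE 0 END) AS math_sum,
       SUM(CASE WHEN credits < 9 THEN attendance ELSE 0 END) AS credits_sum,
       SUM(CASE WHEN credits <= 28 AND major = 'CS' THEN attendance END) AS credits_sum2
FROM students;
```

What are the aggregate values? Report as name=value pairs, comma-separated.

[math_sum: major IN ('Math', 'Econ') OR credits <= 24]
student=Tara: ✓ → 64
student=Mira: ✓ → 84
student=Sven: ✓ → 88
student=Eve: ✗
student=Diego: ✓ → 83
student=Uma: ✓ → 79
student=Omar: ✓ → 94
student=Yara: ✓ → 73
student=Zane: ✓ → 82
student=Kai: ✗
student=Priya: ✓ → 70
math_sum = 64 + 84 + 88 + 83 + 79 + 94 + 73 + 82 + 70 = 717
—
[credits_sum: credits < 9]
student=Tara: ✓ → 64
student=Mira: ✗
student=Sven: ✗
student=Eve: ✗
student=Diego: ✗
student=Uma: ✗
student=Omar: ✗
student=Yara: ✗
student=Zane: ✗
student=Kai: ✗
student=Priya: ✗
credits_sum = 64
—
[credits_sum2: credits <= 28 AND major = 'CS']
student=Tara: ✗
student=Mira: ✗
student=Sven: ✗
student=Eve: ✗
student=Diego: ✗
student=Uma: ✗
student=Omar: ✓ → 94
student=Yara: ✗
student=Zane: ✗
student=Kai: ✗
student=Priya: ✗
credits_sum2 = 94

math_sum=717, credits_sum=64, credits_sum2=94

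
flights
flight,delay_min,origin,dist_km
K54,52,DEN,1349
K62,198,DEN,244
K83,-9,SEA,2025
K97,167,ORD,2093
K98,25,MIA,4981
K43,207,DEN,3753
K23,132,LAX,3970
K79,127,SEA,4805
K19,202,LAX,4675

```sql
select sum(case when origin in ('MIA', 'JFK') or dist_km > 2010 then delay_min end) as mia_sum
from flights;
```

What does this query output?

flight=K54: ✗
flight=K62: ✗
flight=K83: ✓ → -9
flight=K97: ✓ → 167
flight=K98: ✓ → 25
flight=K43: ✓ → 207
flight=K23: ✓ → 132
flight=K79: ✓ → 127
flight=K19: ✓ → 202
mia_sum = -9 + 167 + 25 + 207 + 132 + 127 + 202 = 851

851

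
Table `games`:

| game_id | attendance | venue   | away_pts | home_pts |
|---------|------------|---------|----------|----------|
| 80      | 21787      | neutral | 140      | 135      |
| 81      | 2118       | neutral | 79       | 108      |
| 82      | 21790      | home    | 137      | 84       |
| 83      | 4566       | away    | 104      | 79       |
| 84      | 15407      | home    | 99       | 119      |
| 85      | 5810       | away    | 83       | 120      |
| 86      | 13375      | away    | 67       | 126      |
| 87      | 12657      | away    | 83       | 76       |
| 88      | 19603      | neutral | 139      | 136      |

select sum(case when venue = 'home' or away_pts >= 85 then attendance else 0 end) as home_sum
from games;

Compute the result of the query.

83153

game_id=80: ✓ → 21787
game_id=81: ✗
game_id=82: ✓ → 21790
game_id=83: ✓ → 4566
game_id=84: ✓ → 15407
game_id=85: ✗
game_id=86: ✗
game_id=87: ✗
game_id=88: ✓ → 19603
home_sum = 21787 + 21790 + 4566 + 15407 + 19603 = 83153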